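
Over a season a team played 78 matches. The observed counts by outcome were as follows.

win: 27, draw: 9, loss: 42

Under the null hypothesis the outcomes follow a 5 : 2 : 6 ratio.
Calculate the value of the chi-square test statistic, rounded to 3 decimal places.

Ratio total = 13. Expected counts: 78×5/13 = 30, 78×2/13 = 12, 78×6/13 = 36.
χ² = (27−30)²/30 + (9−12)²/12 + (42−36)²/36
   = 0.3000 + 0.7500 + 1.0000
Sum = 2.050

2.050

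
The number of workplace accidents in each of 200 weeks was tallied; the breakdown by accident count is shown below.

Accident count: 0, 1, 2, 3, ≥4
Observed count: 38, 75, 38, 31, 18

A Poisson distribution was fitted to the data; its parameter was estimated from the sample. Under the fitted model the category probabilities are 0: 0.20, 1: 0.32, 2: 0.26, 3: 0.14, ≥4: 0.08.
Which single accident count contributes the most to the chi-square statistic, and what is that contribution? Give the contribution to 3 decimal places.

2, 3.769

Expected counts E_i = n·p_i: 200×0.20 = 40, 200×0.32 = 64, 200×0.26 = 52, 200×0.14 = 28, 200×0.08 = 16.
0: (38 − 40)²/40 = 4/40 = 0.1000
1: (75 − 64)²/64 = 121/64 = 1.8906
2: (38 − 52)²/52 = 196/52 = 3.7692
3: (31 − 28)²/28 = 9/28 = 0.3214
≥4: (18 − 16)²/16 = 4/16 = 0.2500
The largest term is for 2: 3.769.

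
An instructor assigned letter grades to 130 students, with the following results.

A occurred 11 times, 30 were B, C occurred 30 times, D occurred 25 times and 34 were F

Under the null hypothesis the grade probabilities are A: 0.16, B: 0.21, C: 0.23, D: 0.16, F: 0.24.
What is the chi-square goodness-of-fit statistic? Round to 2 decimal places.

Expected counts E_i = n·p_i: 130×0.16 = 20.8, 130×0.21 = 27.3, 130×0.23 = 29.9, 130×0.16 = 20.8, 130×0.24 = 31.2.
χ² = (11−20.8)²/20.8 + (30−27.3)²/27.3 + (30−29.9)²/29.9 + (25−20.8)²/20.8 + (34−31.2)²/31.2
   = 4.617 + 0.267 + 0.000 + 0.848 + 0.251
Sum = 5.98

5.98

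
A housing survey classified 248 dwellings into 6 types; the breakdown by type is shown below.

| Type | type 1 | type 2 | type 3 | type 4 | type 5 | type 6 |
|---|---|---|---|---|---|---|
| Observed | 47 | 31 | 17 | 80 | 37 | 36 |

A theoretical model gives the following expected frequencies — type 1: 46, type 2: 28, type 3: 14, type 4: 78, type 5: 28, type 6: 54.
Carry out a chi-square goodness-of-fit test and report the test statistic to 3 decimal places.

9.930

type 1: (47 − 46)²/46 = 1/46 = 0.0217
type 2: (31 − 28)²/28 = 9/28 = 0.3214
type 3: (17 − 14)²/14 = 9/14 = 0.6429
type 4: (80 − 78)²/78 = 4/78 = 0.0513
type 5: (37 − 28)²/28 = 81/28 = 2.8929
type 6: (36 − 54)²/54 = 324/54 = 6.0000
Sum = 9.930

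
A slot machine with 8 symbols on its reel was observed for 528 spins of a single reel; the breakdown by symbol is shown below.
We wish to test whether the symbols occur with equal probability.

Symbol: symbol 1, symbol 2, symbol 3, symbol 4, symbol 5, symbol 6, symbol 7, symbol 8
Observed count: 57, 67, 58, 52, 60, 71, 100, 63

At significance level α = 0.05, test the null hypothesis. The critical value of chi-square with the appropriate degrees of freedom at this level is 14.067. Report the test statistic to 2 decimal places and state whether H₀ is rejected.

23.76; reject

Under H₀ each category has probability 1/8, so each expected count is 528/8 = 66.
cat           O        E   (O−E)²/E
symbol 1     57       66      1.227
symbol 2     67       66      0.015
symbol 3     58       66      0.970
symbol 4     52       66      2.970
symbol 5     60       66      0.545
symbol 6     71       66      0.379
symbol 7    100       66     17.515
symbol 8     63       66      0.136
Sum = 23.76
df = 7. Since 23.76 > 14.067, we reject H₀.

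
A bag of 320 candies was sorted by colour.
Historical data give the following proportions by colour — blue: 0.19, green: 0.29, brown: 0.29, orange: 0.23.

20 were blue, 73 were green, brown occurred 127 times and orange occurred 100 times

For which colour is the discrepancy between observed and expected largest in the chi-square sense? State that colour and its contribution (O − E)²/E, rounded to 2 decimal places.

blue, 27.38

Expected counts E_i = n·p_i: 320×0.19 = 60.8, 320×0.29 = 92.8, 320×0.29 = 92.8, 320×0.23 = 73.6.
cat         O        E   (O−E)²/E
blue       20     60.8     27.379
green      73     92.8      4.225
brown     127     92.8     12.604
orange    100     73.6      9.470
The largest term is for blue: 27.38.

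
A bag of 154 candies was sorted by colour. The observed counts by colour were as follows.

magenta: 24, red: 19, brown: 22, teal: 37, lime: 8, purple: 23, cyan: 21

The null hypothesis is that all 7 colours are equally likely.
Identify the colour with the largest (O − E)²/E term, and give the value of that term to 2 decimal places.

Expected count for each of the 7 categories: 154/7 = 22.
magenta: (24 − 22)²/22 = 4/22 = 0.182
red: (19 − 22)²/22 = 9/22 = 0.409
brown: (22 − 22)²/22 = 0/22 = 0.000
teal: (37 − 22)²/22 = 225/22 = 10.227
lime: (8 − 22)²/22 = 196/22 = 8.909
purple: (23 − 22)²/22 = 1/22 = 0.045
cyan: (21 − 22)²/22 = 1/22 = 0.045
The largest term is for teal: 10.23.

teal, 10.23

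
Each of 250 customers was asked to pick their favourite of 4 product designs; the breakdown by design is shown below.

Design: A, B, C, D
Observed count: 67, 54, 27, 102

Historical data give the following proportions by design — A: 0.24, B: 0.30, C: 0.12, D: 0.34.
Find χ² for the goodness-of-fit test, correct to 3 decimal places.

10.397

Expected counts E_i = n·p_i: 250×0.24 = 60, 250×0.30 = 75, 250×0.12 = 30, 250×0.34 = 85.
A: (67 − 60)²/60 = 49/60 = 0.8167
B: (54 − 75)²/75 = 441/75 = 5.8800
C: (27 − 30)²/30 = 9/30 = 0.3000
D: (102 − 85)²/85 = 289/85 = 3.4000
Sum = 10.397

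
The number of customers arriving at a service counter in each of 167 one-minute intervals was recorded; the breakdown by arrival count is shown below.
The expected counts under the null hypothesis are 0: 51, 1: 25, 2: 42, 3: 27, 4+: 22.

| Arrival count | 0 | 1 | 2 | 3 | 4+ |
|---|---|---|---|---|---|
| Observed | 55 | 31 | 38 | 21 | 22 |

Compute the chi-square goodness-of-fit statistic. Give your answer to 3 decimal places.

cat         O        E   (O−E)²/E
0          55       51     0.3137
1          31       25     1.4400
2          38       42     0.3810
3          21       27     1.3333
4+         22       22     0.0000
Sum = 3.468

3.468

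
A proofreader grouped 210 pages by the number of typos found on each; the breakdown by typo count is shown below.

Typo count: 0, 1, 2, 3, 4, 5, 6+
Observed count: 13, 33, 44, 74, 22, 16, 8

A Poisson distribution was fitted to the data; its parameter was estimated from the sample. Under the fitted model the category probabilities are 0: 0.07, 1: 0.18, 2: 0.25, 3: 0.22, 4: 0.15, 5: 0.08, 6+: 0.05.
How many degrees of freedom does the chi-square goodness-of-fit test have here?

5

There are k = 7 categories and 1 parameter estimated from the data, so df = 7 − 1 − 1 = 5.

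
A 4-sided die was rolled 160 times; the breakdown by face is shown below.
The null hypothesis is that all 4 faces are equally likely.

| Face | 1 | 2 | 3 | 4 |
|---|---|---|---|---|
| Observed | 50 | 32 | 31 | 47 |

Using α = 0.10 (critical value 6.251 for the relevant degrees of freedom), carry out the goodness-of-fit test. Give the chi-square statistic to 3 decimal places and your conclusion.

Expected count for each of the 4 categories: 160/4 = 40.
cat         O        E   (O−E)²/E
1          50       40     2.5000
2          32       40     1.6000
3          31       40     2.0250
4          47       40     1.2250
Sum = 7.350
df = 3. Since 7.350 > 6.251, we reject H₀.

7.350; reject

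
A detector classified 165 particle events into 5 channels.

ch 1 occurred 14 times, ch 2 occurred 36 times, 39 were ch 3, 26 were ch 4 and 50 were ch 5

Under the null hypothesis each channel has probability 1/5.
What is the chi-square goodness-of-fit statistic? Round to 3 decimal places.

22.545

Under H₀ each category has probability 1/5, so each expected count is 165/5 = 33.
χ² = (14−33)²/33 + (36−33)²/33 + (39−33)²/33 + (26−33)²/33 + (50−33)²/33
   = 10.9394 + 0.2727 + 1.0909 + 1.4848 + 8.7576
Sum = 22.545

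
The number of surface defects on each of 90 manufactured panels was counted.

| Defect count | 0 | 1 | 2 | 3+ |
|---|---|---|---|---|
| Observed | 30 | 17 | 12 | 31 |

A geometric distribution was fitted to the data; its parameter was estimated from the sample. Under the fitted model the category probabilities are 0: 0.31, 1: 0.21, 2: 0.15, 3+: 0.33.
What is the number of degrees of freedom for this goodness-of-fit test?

There are k = 4 categories and 1 parameter estimated from the data, so df = 4 − 1 − 1 = 2.

2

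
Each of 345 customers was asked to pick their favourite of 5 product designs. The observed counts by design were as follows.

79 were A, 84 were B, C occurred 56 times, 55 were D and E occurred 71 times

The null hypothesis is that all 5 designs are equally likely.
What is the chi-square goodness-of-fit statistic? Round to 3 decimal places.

Under H₀ each category has probability 1/5, so each expected count is 345/5 = 69.
χ² = (79−69)²/69 + (84−69)²/69 + (56−69)²/69 + (55−69)²/69 + (71−69)²/69
   = 1.4493 + 3.2609 + 2.4493 + 2.8406 + 0.0580
Sum = 10.058

10.058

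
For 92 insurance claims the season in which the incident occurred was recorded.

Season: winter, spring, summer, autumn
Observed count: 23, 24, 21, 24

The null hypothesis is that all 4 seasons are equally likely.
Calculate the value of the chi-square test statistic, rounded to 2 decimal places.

0.26

Expected count for each of the 4 categories: 92/4 = 23.
winter: (23 − 23)²/23 = 0/23 = 0.000
spring: (24 − 23)²/23 = 1/23 = 0.043
summer: (21 − 23)²/23 = 4/23 = 0.174
autumn: (24 − 23)²/23 = 1/23 = 0.043
Sum = 0.26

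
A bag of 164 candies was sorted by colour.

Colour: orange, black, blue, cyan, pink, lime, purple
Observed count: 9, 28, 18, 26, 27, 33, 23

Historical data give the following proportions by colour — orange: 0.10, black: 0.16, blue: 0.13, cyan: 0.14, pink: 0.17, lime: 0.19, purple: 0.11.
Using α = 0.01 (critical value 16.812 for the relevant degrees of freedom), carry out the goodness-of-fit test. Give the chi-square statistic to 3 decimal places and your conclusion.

5.877; do not reject

Expected counts E_i = n·p_i: 164×0.10 = 16.4, 164×0.16 = 26.24, 164×0.13 = 21.32, 164×0.14 = 22.96, 164×0.17 = 27.88, 164×0.19 = 31.16, 164×0.11 = 18.04.
cat         O        E   (O−E)²/E
orange      9     16.4     3.3390
black      28    26.24     0.1180
blue       18    21.32     0.5170
cyan       26    22.96     0.4025
pink       27    27.88     0.0278
lime       33    31.16     0.1087
purple     23    18.04     1.3637
Sum = 5.877
df = 6. Since 5.877 < 16.812, we do not reject H₀.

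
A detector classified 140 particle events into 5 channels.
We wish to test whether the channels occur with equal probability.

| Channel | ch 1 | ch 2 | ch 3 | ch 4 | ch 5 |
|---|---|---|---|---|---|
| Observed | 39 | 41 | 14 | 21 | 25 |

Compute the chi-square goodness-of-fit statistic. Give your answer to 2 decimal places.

Expected count for each of the 5 categories: 140/5 = 28.
χ² = (39−28)²/28 + (41−28)²/28 + (14−28)²/28 + (21−28)²/28 + (25−28)²/28
   = 4.321 + 6.036 + 7.000 + 1.750 + 0.321
Sum = 19.43

19.43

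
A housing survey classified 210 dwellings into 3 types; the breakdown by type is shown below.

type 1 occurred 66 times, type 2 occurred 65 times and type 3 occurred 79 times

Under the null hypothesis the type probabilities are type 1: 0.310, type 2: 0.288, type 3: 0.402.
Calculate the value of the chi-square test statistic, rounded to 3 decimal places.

Expected counts E_i = n·p_i: 210×0.310 = 65.1, 210×0.288 = 60.48, 210×0.402 = 84.42.
type 1: (66 − 65.1)²/65.1 = 0.81/65.1 = 0.0124
type 2: (65 − 60.48)²/60.48 = 20.4304/60.48 = 0.3378
type 3: (79 − 84.42)²/84.42 = 29.3764/84.42 = 0.3480
Sum = 0.698

0.698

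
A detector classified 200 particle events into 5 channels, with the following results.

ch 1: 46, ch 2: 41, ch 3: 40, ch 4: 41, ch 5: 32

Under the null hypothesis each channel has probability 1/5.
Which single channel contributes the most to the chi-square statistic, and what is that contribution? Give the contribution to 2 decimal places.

ch 5, 1.60

Expected count for each of the 5 categories: 200/5 = 40.
χ² = (46−40)²/40 + (41−40)²/40 + (40−40)²/40 + (41−40)²/40 + (32−40)²/40
   = 0.900 + 0.025 + 0.000 + 0.025 + 1.600
The largest term is for ch 5: 1.60.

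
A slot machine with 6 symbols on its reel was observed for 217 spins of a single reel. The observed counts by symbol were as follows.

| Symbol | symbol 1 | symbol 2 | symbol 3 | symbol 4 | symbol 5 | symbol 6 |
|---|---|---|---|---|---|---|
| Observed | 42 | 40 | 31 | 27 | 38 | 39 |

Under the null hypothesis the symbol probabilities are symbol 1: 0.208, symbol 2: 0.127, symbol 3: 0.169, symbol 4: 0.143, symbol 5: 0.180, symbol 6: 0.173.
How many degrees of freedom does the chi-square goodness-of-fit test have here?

5

There are k = 6 categories and no parameters were estimated from the data, so df = 6 − 1 = 5.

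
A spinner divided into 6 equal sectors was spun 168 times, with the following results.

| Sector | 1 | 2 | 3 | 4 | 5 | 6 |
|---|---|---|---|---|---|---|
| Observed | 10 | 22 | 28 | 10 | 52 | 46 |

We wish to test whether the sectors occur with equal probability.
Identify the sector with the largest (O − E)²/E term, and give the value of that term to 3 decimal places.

Under H₀ each category has probability 1/6, so each expected count is 168/6 = 28.
cat         O        E   (O−E)²/E
1          10       28    11.5714
2          22       28     1.2857
3          28       28     0.0000
4          10       28    11.5714
5          52       28    20.5714
6          46       28    11.5714
The largest term is for 5: 20.571.

5, 20.571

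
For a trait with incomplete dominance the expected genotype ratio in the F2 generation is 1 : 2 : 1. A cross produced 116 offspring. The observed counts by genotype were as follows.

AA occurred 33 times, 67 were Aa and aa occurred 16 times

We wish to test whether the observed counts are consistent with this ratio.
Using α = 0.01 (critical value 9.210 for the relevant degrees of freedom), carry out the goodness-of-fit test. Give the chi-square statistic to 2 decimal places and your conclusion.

Ratio total = 4. Expected counts: 116×1/4 = 29, 116×2/4 = 58, 116×1/4 = 29.
χ² = (33−29)²/29 + (67−58)²/58 + (16−29)²/29
   = 0.552 + 1.397 + 5.828
Sum = 7.78
df = 2. Since 7.78 < 9.210, we do not reject H₀.

7.78; do not reject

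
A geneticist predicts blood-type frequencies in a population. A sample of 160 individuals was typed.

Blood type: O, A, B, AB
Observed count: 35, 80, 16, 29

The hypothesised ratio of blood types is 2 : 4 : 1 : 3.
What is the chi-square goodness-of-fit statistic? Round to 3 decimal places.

11.802

Ratio total = 10. Expected counts: 160×2/10 = 32, 160×4/10 = 64, 160×1/10 = 16, 160×3/10 = 48.
χ² = (35−32)²/32 + (80−64)²/64 + (16−16)²/16 + (29−48)²/48
   = 0.2813 + 4.0000 + 0.0000 + 7.5208
Sum = 11.802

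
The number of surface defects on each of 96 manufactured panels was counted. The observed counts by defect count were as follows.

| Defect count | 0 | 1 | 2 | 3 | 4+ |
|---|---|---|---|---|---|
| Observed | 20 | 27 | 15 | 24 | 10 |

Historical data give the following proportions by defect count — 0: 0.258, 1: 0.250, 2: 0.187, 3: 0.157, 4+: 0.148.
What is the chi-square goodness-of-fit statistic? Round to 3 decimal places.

8.313

Expected counts E_i = n·p_i: 96×0.258 = 24.768, 96×0.250 = 24, 96×0.187 = 17.952, 96×0.157 = 15.072, 96×0.148 = 14.208.
0: (20 − 24.768)²/24.768 = 22.733824/24.768 = 0.9179
1: (27 − 24)²/24 = 9/24 = 0.3750
2: (15 − 17.952)²/17.952 = 8.714304/17.952 = 0.4854
3: (24 − 15.072)²/15.072 = 79.709184/15.072 = 5.2886
4+: (10 − 14.208)²/14.208 = 17.707264/14.208 = 1.2463
Sum = 8.313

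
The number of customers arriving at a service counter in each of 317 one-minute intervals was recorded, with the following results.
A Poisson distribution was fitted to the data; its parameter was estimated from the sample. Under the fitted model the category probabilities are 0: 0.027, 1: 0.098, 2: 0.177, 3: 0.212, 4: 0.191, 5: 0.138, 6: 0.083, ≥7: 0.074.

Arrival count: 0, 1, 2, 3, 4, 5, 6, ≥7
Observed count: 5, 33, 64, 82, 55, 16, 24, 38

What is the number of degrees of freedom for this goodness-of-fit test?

6

There are k = 8 categories and 1 parameter estimated from the data, so df = 8 − 1 − 1 = 6.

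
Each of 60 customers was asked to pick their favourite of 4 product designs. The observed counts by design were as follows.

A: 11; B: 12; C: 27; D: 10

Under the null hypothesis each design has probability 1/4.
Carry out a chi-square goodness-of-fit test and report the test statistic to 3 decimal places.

Expected count for each of the 4 categories: 60/4 = 15.
A: (11 − 15)²/15 = 16/15 = 1.0667
B: (12 − 15)²/15 = 9/15 = 0.6000
C: (27 − 15)²/15 = 144/15 = 9.6000
D: (10 − 15)²/15 = 25/15 = 1.6667
Sum = 12.933

12.933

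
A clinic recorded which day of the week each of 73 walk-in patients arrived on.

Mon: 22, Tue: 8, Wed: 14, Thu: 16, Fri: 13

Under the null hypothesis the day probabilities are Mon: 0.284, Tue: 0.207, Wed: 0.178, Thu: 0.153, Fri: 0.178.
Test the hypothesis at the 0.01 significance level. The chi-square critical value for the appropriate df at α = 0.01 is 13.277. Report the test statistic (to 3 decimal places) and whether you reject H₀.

Expected counts E_i = n·p_i: 73×0.284 = 20.732, 73×0.207 = 15.111, 73×0.178 = 12.994, 73×0.153 = 11.169, 73×0.178 = 12.994.
χ² = (22−20.732)²/20.732 + (8−15.111)²/15.111 + (14−12.994)²/12.994 + (16−11.169)²/11.169 + (13−12.994)²/12.994
   = 0.0776 + 3.3463 + 0.0779 + 2.0896 + 0.0000
Sum = 5.591
df = 4. Since 5.591 < 13.277, we do not reject H₀.

5.591; do not reject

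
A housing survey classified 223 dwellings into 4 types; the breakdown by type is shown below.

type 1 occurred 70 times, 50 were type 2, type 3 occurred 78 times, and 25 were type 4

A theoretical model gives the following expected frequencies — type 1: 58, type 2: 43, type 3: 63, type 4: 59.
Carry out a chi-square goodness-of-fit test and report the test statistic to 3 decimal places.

χ² = (70−58)²/58 + (50−43)²/43 + (78−63)²/63 + (25−59)²/59
   = 2.4828 + 1.1395 + 3.5714 + 19.5932
Sum = 26.787

26.787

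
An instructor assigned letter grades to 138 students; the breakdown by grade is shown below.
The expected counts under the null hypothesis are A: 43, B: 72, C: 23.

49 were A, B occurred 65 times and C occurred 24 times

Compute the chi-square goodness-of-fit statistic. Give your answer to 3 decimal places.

cat         O        E   (O−E)²/E
A          49       43     0.8372
B          65       72     0.6806
C          24       23     0.0435
Sum = 1.561

1.561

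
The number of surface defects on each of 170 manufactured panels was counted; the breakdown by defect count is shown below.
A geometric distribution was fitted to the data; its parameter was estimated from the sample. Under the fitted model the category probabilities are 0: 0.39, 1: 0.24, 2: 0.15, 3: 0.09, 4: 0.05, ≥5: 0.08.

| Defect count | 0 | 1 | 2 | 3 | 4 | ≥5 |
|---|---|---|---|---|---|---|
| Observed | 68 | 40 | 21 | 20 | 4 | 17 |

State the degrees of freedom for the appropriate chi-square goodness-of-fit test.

There are k = 6 categories and 1 parameter estimated from the data, so df = 6 − 1 − 1 = 4.

4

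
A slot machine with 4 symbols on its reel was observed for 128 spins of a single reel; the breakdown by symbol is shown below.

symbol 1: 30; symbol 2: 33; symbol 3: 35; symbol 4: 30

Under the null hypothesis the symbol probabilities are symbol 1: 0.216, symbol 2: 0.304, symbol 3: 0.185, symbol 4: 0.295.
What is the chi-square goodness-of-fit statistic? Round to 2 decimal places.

Expected counts E_i = n·p_i: 128×0.216 = 27.648, 128×0.304 = 38.912, 128×0.185 = 23.68, 128×0.295 = 37.76.
cat           O        E   (O−E)²/E
symbol 1     30   27.648      0.200
symbol 2     33   38.912      0.898
symbol 3     35    23.68      5.411
symbol 4     30    37.76      1.595
Sum = 8.10

8.10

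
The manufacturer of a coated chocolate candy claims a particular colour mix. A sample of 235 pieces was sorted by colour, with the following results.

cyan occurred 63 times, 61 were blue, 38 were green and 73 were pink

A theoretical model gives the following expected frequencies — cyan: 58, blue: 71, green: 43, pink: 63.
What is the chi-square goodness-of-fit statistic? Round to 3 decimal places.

cat         O        E   (O−E)²/E
cyan       63       58     0.4310
blue       61       71     1.4085
green      38       43     0.5814
pink       73       63     1.5873
Sum = 4.008

4.008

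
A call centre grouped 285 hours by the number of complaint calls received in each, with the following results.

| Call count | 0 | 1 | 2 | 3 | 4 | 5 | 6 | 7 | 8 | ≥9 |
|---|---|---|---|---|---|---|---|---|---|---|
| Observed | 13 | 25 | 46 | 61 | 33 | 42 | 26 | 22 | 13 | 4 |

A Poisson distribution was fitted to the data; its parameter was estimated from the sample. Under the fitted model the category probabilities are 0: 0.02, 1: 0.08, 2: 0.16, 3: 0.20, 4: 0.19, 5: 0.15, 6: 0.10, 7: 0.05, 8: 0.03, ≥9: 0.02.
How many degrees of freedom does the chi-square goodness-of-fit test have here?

8

There are k = 10 categories and 1 parameter estimated from the data, so df = 10 − 1 − 1 = 8.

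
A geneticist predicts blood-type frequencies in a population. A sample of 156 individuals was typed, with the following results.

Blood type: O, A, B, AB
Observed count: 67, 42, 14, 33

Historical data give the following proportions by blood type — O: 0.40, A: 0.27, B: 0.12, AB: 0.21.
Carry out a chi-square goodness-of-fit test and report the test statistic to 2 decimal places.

Expected counts E_i = n·p_i: 156×0.40 = 62.4, 156×0.27 = 42.12, 156×0.12 = 18.72, 156×0.21 = 32.76.
χ² = (67−62.4)²/62.4 + (42−42.12)²/42.12 + (14−18.72)²/18.72 + (33−32.76)²/32.76
   = 0.339 + 0.000 + 1.190 + 0.002
Sum = 1.53

1.53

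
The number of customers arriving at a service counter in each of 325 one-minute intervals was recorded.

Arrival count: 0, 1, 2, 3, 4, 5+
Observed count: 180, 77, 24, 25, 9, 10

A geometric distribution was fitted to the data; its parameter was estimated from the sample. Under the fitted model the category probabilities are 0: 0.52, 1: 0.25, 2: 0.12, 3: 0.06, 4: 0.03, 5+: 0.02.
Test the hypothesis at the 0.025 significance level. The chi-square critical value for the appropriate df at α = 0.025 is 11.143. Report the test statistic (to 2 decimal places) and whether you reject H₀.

10.20; do not reject

Expected counts E_i = n·p_i: 325×0.52 = 169, 325×0.25 = 81.25, 325×0.12 = 39, 325×0.06 = 19.5, 325×0.03 = 9.75, 325×0.02 = 6.5.
0: (180 − 169)²/169 = 121/169 = 0.716
1: (77 − 81.25)²/81.25 = 18.0625/81.25 = 0.222
2: (24 − 39)²/39 = 225/39 = 5.769
3: (25 − 19.5)²/19.5 = 30.25/19.5 = 1.551
4: (9 − 9.75)²/9.75 = 0.5625/9.75 = 0.058
5+: (10 − 6.5)²/6.5 = 12.25/6.5 = 1.885
Sum = 10.20
df = 4. Since 10.20 < 11.143, we do not reject H₀.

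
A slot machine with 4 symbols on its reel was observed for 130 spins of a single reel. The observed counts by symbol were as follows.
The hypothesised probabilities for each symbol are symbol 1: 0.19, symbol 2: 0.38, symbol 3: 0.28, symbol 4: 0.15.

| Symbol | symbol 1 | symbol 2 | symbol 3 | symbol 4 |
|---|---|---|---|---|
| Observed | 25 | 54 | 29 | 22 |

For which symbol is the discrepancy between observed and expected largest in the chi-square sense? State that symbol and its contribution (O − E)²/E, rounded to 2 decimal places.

Expected counts E_i = n·p_i: 130×0.19 = 24.7, 130×0.38 = 49.4, 130×0.28 = 36.4, 130×0.15 = 19.5.
cat           O        E   (O−E)²/E
symbol 1     25     24.7      0.004
symbol 2     54     49.4      0.428
symbol 3     29     36.4      1.504
symbol 4     22     19.5      0.321
The largest term is for symbol 3: 1.50.

symbol 3, 1.50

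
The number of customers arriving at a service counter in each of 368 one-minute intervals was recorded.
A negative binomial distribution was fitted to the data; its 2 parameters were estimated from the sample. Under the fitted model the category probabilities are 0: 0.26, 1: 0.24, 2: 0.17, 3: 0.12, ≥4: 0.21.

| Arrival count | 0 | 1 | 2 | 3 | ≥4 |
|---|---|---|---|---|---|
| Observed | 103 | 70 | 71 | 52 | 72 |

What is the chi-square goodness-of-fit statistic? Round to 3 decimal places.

Expected counts E_i = n·p_i: 368×0.26 = 95.68, 368×0.24 = 88.32, 368×0.17 = 62.56, 368×0.12 = 44.16, 368×0.21 = 77.28.
cat         O        E   (O−E)²/E
0         103    95.68     0.5600
1          70    88.32     3.8001
2          71    62.56     1.1386
3          52    44.16     1.3919
≥4         72    77.28     0.3607
Sum = 7.251

7.251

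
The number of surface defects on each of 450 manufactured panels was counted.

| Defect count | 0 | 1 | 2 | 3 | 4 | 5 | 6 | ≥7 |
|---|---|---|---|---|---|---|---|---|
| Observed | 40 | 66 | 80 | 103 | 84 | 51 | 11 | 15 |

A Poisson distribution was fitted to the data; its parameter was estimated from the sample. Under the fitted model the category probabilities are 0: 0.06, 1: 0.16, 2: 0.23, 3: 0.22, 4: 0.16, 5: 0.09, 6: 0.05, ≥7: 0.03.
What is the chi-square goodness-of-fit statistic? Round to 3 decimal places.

23.023

Expected counts E_i = n·p_i: 450×0.06 = 27, 450×0.16 = 72, 450×0.23 = 103.5, 450×0.22 = 99, 450×0.16 = 72, 450×0.09 = 40.5, 450×0.05 = 22.5, 450×0.03 = 13.5.
χ² = (40−27)²/27 + (66−72)²/72 + (80−103.5)²/103.5 + (103−99)²/99 + (84−72)²/72 + (51−40.5)²/40.5 + (11−22.5)²/22.5 + (15−13.5)²/13.5
   = 6.2593 + 0.5000 + 5.3357 + 0.1616 + 2.0000 + 2.7222 + 5.8778 + 0.1667
Sum = 23.023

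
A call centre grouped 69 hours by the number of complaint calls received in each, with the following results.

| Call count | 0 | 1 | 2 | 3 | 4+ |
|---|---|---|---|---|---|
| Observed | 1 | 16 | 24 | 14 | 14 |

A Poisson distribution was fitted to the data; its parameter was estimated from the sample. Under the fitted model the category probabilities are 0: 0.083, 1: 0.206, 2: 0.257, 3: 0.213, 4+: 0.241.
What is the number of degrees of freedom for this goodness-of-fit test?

There are k = 5 categories and 1 parameter estimated from the data, so df = 5 − 1 − 1 = 3.

3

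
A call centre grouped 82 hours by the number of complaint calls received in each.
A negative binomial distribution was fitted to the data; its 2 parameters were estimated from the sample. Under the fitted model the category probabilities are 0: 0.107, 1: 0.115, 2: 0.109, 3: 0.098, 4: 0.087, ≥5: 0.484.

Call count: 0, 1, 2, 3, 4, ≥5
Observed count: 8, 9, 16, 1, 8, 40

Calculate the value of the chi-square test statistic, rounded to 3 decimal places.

Expected counts E_i = n·p_i: 82×0.107 = 8.774, 82×0.115 = 9.43, 82×0.109 = 8.938, 82×0.098 = 8.036, 82×0.087 = 7.134, 82×0.484 = 39.688.
cat         O        E   (O−E)²/E
0           8    8.774     0.0683
1           9     9.43     0.0196
2          16    8.938     5.5798
3           1    8.036     6.1604
4           8    7.134     0.1051
≥5         40   39.688     0.0025
Sum = 11.936

11.936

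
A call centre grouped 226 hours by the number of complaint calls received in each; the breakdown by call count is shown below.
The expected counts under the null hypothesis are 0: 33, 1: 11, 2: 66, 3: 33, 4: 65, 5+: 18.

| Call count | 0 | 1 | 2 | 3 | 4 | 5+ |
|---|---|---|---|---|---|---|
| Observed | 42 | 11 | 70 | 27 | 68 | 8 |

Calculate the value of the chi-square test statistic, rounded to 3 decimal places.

9.482

cat         O        E   (O−E)²/E
0          42       33     2.4545
1          11       11     0.0000
2          70       66     0.2424
3          27       33     1.0909
4          68       65     0.1385
5+          8       18     5.5556
Sum = 9.482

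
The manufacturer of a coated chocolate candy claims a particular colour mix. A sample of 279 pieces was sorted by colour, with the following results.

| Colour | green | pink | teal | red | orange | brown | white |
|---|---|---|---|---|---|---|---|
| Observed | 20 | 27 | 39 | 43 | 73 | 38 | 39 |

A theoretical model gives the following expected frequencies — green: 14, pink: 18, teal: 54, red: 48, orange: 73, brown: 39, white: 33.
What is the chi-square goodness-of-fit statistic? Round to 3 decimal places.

12.875

χ² = (20−14)²/14 + (27−18)²/18 + (39−54)²/54 + (43−48)²/48 + (73−73)²/73 + (38−39)²/39 + (39−33)²/33
   = 2.5714 + 4.5000 + 4.1667 + 0.5208 + 0.0000 + 0.0256 + 1.0909
Sum = 12.875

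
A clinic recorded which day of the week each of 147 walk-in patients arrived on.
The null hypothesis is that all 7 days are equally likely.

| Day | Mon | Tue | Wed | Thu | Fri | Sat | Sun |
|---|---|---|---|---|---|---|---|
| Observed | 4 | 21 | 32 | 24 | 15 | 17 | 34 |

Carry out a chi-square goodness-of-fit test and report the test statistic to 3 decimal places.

30.476

Under H₀ each category has probability 1/7, so each expected count is 147/7 = 21.
Mon: (4 − 21)²/21 = 289/21 = 13.7619
Tue: (21 − 21)²/21 = 0/21 = 0.0000
Wed: (32 − 21)²/21 = 121/21 = 5.7619
Thu: (24 − 21)²/21 = 9/21 = 0.4286
Fri: (15 − 21)²/21 = 36/21 = 1.7143
Sat: (17 − 21)²/21 = 16/21 = 0.7619
Sun: (34 − 21)²/21 = 169/21 = 8.0476
Sum = 30.476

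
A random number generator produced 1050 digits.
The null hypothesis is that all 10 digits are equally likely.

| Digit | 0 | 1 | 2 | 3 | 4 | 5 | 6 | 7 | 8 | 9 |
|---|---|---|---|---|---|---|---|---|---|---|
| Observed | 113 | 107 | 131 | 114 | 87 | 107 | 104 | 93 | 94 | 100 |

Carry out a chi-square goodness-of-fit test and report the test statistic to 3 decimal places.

Under H₀ each category has probability 1/10, so each expected count is 1050/10 = 105.
χ² = (113−105)²/105 + (107−105)²/105 + (131−105)²/105 + (114−105)²/105 + (87−105)²/105 + (107−105)²/105 + (104−105)²/105 + (93−105)²/105 + (94−105)²/105 + (100−105)²/105
   = 0.6095 + 0.0381 + 6.4381 + 0.7714 + 3.0857 + 0.0381 + 0.0095 + 1.3714 + 1.1524 + 0.2381
Sum = 13.752

13.752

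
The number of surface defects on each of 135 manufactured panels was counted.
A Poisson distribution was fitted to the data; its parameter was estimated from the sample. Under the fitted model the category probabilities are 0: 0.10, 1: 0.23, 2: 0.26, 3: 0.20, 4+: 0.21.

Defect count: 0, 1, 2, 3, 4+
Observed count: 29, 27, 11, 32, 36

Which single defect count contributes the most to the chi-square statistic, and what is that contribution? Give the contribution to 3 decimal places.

0, 17.796

Expected counts E_i = n·p_i: 135×0.10 = 13.5, 135×0.23 = 31.05, 135×0.26 = 35.1, 135×0.20 = 27, 135×0.21 = 28.35.
0: (29 − 13.5)²/13.5 = 240.25/13.5 = 17.7963
1: (27 − 31.05)²/31.05 = 16.4025/31.05 = 0.5283
2: (11 − 35.1)²/35.1 = 580.81/35.1 = 16.5473
3: (32 − 27)²/27 = 25/27 = 0.9259
4+: (36 − 28.35)²/28.35 = 58.5225/28.35 = 2.0643
The largest term is for 0: 17.796.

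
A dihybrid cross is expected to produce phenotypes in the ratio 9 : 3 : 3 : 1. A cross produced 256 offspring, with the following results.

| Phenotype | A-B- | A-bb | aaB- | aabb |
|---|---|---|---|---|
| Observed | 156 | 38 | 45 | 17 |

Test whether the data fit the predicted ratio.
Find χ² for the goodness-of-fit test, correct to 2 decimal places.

3.33

Ratio total = 16. Expected counts: 256×9/16 = 144, 256×3/16 = 48, 256×3/16 = 48, 256×1/16 = 16.
A-B-: (156 − 144)²/144 = 144/144 = 1.000
A-bb: (38 − 48)²/48 = 100/48 = 2.083
aaB-: (45 − 48)²/48 = 9/48 = 0.188
aabb: (17 − 16)²/16 = 1/16 = 0.063
Sum = 3.33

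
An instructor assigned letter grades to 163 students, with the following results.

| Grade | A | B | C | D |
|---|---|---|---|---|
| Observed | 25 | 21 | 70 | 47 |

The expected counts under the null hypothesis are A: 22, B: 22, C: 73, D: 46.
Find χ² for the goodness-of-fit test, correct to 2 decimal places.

0.60

A: (25 − 22)²/22 = 9/22 = 0.409
B: (21 − 22)²/22 = 1/22 = 0.045
C: (70 − 73)²/73 = 9/73 = 0.123
D: (47 − 46)²/46 = 1/46 = 0.022
Sum = 0.60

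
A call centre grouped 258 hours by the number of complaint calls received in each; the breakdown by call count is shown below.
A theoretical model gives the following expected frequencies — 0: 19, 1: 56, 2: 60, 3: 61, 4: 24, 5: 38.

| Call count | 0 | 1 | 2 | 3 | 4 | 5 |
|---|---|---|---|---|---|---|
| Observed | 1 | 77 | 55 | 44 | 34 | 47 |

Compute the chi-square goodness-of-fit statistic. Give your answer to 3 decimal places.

χ² = (1−19)²/19 + (77−56)²/56 + (55−60)²/60 + (44−61)²/61 + (34−24)²/24 + (47−38)²/38
   = 17.0526 + 7.8750 + 0.4167 + 4.7377 + 4.1667 + 2.1316
Sum = 36.380

36.380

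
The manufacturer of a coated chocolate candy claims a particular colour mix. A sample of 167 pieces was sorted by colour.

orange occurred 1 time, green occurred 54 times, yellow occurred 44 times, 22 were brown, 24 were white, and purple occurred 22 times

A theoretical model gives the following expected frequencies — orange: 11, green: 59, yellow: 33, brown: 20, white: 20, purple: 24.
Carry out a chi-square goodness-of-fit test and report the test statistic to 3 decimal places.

14.348

cat         O        E   (O−E)²/E
orange      1       11     9.0909
green      54       59     0.4237
yellow     44       33     3.6667
brown      22       20     0.2000
white      24       20     0.8000
purple     22       24     0.1667
Sum = 14.348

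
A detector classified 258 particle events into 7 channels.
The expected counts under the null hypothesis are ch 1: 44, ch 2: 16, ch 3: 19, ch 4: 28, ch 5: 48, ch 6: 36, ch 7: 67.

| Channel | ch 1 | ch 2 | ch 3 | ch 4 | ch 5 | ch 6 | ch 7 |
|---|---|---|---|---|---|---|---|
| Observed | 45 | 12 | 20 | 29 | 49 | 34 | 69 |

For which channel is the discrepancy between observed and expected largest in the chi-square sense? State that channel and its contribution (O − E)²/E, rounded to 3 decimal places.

ch 2, 1.000

ch 1: (45 − 44)²/44 = 1/44 = 0.0227
ch 2: (12 − 16)²/16 = 16/16 = 1.0000
ch 3: (20 − 19)²/19 = 1/19 = 0.0526
ch 4: (29 − 28)²/28 = 1/28 = 0.0357
ch 5: (49 − 48)²/48 = 1/48 = 0.0208
ch 6: (34 − 36)²/36 = 4/36 = 0.1111
ch 7: (69 − 67)²/67 = 4/67 = 0.0597
The largest term is for ch 2: 1.000.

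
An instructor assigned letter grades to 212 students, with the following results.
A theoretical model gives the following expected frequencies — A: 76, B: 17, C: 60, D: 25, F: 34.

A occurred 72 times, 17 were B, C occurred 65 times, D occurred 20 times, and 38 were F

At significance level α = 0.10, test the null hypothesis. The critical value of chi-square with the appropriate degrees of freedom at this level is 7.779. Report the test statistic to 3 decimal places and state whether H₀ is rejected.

2.098; do not reject

χ² = (72−76)²/76 + (17−17)²/17 + (65−60)²/60 + (20−25)²/25 + (38−34)²/34
   = 0.2105 + 0.0000 + 0.4167 + 1.0000 + 0.4706
Sum = 2.098
df = 4. Since 2.098 < 7.779, we do not reject H₀.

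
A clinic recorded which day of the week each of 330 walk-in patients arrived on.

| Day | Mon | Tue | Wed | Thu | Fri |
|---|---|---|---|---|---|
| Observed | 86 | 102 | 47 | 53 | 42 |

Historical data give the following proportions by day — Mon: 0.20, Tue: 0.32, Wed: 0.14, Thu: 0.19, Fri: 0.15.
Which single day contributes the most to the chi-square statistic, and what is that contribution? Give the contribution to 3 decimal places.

Expected counts E_i = n·p_i: 330×0.20 = 66, 330×0.32 = 105.6, 330×0.14 = 46.2, 330×0.19 = 62.7, 330×0.15 = 49.5.
cat         O        E   (O−E)²/E
Mon        86       66     6.0606
Tue       102    105.6     0.1227
Wed        47     46.2     0.0139
Thu        53     62.7     1.5006
Fri        42     49.5     1.1364
The largest term is for Mon: 6.061.

Mon, 6.061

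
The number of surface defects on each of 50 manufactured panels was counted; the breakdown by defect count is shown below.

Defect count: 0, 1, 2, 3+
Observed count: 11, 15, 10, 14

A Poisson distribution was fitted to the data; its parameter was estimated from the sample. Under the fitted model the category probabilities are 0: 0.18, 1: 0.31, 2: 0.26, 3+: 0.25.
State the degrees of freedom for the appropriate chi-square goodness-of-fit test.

There are k = 4 categories and 1 parameter estimated from the data, so df = 4 − 1 − 1 = 2.

2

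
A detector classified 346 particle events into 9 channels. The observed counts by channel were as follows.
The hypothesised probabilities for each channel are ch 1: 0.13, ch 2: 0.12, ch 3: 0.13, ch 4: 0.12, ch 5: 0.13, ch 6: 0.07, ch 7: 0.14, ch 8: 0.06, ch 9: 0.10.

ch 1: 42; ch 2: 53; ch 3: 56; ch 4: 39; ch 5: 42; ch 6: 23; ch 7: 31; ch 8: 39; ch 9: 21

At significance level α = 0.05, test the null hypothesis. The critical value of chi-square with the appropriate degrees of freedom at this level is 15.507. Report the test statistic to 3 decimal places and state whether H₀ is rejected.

Expected counts E_i = n·p_i: 346×0.13 = 44.98, 346×0.12 = 41.52, 346×0.13 = 44.98, 346×0.12 = 41.52, 346×0.13 = 44.98, 346×0.07 = 24.22, 346×0.14 = 48.44, 346×0.06 = 20.76, 346×0.10 = 34.6.
χ² = (42−44.98)²/44.98 + (53−41.52)²/41.52 + (56−44.98)²/44.98 + (39−41.52)²/41.52 + (42−44.98)²/44.98 + (23−24.22)²/24.22 + (31−48.44)²/48.44 + (39−20.76)²/20.76 + (21−34.6)²/34.6
   = 0.1974 + 3.1741 + 2.6999 + 0.1529 + 0.1974 + 0.0615 + 6.2790 + 16.0259 + 5.3457
Sum = 34.134
df = 8. Since 34.134 > 15.507, we reject H₀.

34.134; reject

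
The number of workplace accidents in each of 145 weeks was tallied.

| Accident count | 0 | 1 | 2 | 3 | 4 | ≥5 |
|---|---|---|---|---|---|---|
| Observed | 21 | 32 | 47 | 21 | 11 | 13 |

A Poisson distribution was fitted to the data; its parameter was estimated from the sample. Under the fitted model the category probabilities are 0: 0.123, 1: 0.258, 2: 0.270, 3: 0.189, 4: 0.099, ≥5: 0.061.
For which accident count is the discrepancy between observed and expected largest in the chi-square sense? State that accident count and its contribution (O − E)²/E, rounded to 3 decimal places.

Expected counts E_i = n·p_i: 145×0.123 = 17.835, 145×0.258 = 37.41, 145×0.270 = 39.15, 145×0.189 = 27.405, 145×0.099 = 14.355, 145×0.061 = 8.845.
χ² = (21−17.835)²/17.835 + (32−37.41)²/37.41 + (47−39.15)²/39.15 + (21−27.405)²/27.405 + (11−14.355)²/14.355 + (13−8.845)²/8.845
   = 0.5617 + 0.7824 + 1.5740 + 1.4970 + 0.7841 + 1.9518
The largest term is for ≥5: 1.952.

≥5, 1.952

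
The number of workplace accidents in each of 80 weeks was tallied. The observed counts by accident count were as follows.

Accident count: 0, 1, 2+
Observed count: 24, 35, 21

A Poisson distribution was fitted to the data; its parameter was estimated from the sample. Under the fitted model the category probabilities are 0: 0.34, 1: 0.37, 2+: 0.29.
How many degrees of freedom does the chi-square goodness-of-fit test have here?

There are k = 3 categories and 1 parameter estimated from the data, so df = 3 − 1 − 1 = 1.

1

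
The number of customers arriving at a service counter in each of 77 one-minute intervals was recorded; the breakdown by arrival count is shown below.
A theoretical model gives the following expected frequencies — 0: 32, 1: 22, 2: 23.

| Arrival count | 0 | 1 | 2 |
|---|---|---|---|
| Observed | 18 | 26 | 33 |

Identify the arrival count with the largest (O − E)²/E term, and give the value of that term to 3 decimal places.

χ² = (18−32)²/32 + (26−22)²/22 + (33−23)²/23
   = 6.1250 + 0.7273 + 4.3478
The largest term is for 0: 6.125.

0, 6.125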